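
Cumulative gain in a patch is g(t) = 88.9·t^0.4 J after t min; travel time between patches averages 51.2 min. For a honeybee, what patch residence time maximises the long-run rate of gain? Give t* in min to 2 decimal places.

By the marginal value theorem, leave when the instantaneous gain rate g'(t) equals the habitat-wide average g(t)/(T + t).
g'(t) = 0.4·88.9·t^-0.6. Setting 0.4·88.9·t^-0.6 = 88.9·t^0.4/(51.2+t) gives 0.4(51.2+t) = t, so 0.60·t = 0.4×51.2.
t* = 0.4×51.2/0.60 = 34.13 min.

34.13 min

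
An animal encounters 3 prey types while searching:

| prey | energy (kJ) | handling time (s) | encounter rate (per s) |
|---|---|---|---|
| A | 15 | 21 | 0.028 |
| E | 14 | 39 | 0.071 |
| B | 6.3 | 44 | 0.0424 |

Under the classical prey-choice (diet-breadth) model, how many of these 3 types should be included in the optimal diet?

2

Profitabilities (E/h, kJ/s): A 0.714, E 0.359, B 0.143. Add prey in this order while the next type's profitability exceeds the intake rate on those already taken.
Rate on top 1: 0.2645. E: 0.359 > 0.2645 → include.
Rate on top 2: 0.3245. B: 0.143 < 0.3245 → exclude; stop.
Optimal diet: A, E — 2 of 3 types.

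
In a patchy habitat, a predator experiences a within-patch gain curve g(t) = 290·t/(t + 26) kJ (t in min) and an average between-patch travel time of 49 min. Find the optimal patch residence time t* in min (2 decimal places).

By the marginal value theorem, leave when the instantaneous gain rate g'(t) equals the habitat-wide average g(t)/(T + t).
g'(t) = 290·26/(t + 26)². Setting 290·26/(t+26)² = 290t/[(t+26)(49+t)] gives 26(49+t) = t(t+26), so t² = 26×49 = 1274.
t* = √1274 = 35.69 min.

35.69 min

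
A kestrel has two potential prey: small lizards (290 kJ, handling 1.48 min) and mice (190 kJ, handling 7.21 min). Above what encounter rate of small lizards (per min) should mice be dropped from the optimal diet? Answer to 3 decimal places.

0.105 per min

The zero-one rule: include mice iff E₂/h₂ > λE₁/(1+λh₁). Equality gives the switch point.
λE₁h₂ = E₂ + λE₂h₁ ⇒ λ = E₂/(E₁h₂ − E₂h₁) = 190/(2091 − 281.2) = 0.105 per min.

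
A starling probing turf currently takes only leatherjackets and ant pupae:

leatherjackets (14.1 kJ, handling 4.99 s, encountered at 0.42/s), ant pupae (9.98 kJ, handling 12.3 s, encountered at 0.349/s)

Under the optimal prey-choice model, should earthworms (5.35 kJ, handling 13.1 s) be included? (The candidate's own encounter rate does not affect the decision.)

No

Intake rate on the current diet: R = (0.42×14.1 + 0.349×9.98) / (1 + 0.42×4.99 + 0.349×12.3) = 9.405/7.389 = 1.273 kJ/s.
earthworms: E/h = 5.35/13.1 = 0.4084 kJ/s.
Since 0.4084 < R, time spent handling earthworms is better spent searching.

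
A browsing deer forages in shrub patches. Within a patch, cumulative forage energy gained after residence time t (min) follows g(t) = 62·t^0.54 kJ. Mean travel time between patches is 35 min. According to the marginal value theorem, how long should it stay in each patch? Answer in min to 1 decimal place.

Optimal t* satisfies g'(t*) = g(t*)/(T + t*).
g'(t) = 0.54·62·t^-0.46. Setting 0.54·62·t^-0.46 = 62·t^0.54/(35+t) gives 0.54(35+t) = t, so 0.46·t = 0.54×35.
t* = 0.54×35/0.46 = 41.09 min.

41.1 min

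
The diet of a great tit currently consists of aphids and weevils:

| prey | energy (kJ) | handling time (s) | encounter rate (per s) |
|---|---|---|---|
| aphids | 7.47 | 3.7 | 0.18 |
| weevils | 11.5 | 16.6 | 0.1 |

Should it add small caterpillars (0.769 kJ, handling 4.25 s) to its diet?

No

Intake rate on the current diet: R = (0.18×7.47 + 0.1×11.5) / (1 + 0.18×3.7 + 0.1×16.6) = 2.495/3.326 = 0.75 kJ/s.
Profitability of small caterpillars: 0.769/4.25 = 0.1809 kJ/s.
Since 0.1809 < R, time spent handling small caterpillars is better spent searching.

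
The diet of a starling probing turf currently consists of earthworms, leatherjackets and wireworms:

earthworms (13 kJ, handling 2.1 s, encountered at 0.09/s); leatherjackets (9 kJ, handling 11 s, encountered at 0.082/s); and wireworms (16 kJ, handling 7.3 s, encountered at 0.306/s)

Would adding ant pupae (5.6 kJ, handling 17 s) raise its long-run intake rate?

Intake rate on the current diet: R = (0.09×13 + 0.082×9 + 0.306×16) / (1 + 0.09×2.1 + 0.082×11 + 0.306×7.3) = 6.804/4.325 = 1.573 kJ/s.
Profitability of ant pupae: 5.6/17 = 0.3294 kJ/s.
0.3294 < 1.573, so adding ant pupae would lower the average — exclude it.

No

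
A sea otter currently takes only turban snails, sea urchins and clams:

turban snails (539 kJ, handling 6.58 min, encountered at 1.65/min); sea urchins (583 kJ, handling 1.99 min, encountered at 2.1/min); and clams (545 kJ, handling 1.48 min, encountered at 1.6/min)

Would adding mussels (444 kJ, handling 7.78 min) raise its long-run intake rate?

Intake rate on the current diet: R = (1.65×539 + 2.1×583 + 1.6×545) / (1 + 1.65×6.58 + 2.1×1.99 + 1.6×1.48) = 2986/18.4 = 162.2 kJ/min.
mussels: E/h = 444/7.78 = 57.07 kJ/min.
57.07 < 162.2, so adding mussels would lower the average — exclude it.

No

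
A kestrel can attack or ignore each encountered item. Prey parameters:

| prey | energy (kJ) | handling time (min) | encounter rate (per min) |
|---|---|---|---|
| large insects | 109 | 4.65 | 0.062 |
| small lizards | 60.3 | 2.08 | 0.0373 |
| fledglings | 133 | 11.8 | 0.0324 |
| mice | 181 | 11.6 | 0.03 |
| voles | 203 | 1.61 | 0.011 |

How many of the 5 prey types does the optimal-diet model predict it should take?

5

Rank by E/h (kJ/min): voles 126, small lizards 29, large insects 23.4, mice 15.6, fledglings 11.3. Include each in turn until the next type's E/h falls below the running intake rate.
Rate on top 1: 2.194. small lizards: 29 > 2.194 → include.
Rate on top 2: 4.092. large insects: 23.4 > 4.092 → include.
Rate on top 3: 8.124. mice: 15.6 > 8.124 → include.
Rate on top 4: 9.627. fledglings: 11.3 > 9.627 → include.
Optimal diet: voles, small lizards, large insects, mice, fledglings — 5 of 5 types.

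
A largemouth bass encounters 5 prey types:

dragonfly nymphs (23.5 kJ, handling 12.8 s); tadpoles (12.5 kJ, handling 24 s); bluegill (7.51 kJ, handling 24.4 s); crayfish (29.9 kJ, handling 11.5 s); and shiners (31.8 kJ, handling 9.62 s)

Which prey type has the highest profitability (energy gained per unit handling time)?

shiners

Profitability E/h (kJ/s): dragonfly nymphs = 23.5/12.8 = 1.84, tadpoles = 12.5/24 = 0.521, bluegill = 7.51/24.4 = 0.308, crayfish = 29.9/11.5 = 2.6, shiners = 31.8/9.62 = 3.31.
Ranked: shiners > crayfish > dragonfly nymphs > tadpoles > bluegill.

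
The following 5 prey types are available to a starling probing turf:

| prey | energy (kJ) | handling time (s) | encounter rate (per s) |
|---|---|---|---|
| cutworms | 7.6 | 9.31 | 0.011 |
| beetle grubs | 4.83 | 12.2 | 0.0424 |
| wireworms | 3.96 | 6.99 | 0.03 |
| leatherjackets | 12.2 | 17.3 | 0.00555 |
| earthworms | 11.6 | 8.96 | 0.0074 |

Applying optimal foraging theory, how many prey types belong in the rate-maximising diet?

5

Rank by E/h (kJ/s): earthworms 1.29, cutworms 0.816, leatherjackets 0.705, wireworms 0.567, beetle grubs 0.396. Include each in turn until the next type's E/h falls below the running intake rate.
Rate on top 1: 0.0805. cutworms: 0.816 > 0.0805 → include.
Rate on top 2: 0.145. leatherjackets: 0.705 > 0.145 → include.
Rate on top 3: 0.1875. wireworms: 0.567 > 0.1875 → include.
Rate on top 4: 0.2414. beetle grubs: 0.396 > 0.2414 → include.
Optimal diet: earthworms, cutworms, leatherjackets, wireworms, beetle grubs — 5 of 5 types.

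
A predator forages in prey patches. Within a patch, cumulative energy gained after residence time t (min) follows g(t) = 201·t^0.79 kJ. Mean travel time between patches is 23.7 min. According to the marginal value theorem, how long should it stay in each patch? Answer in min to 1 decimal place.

Optimal t* satisfies g'(t*) = g(t*)/(T + t*).
g'(t) = 0.79·201·t^-0.21. Setting 0.79·201·t^-0.21 = 201·t^0.79/(23.7+t) gives 0.79(23.7+t) = t, so 0.21·t = 0.79×23.7.
t* = 0.79×23.7/0.21 = 89.16 min.

89.2 min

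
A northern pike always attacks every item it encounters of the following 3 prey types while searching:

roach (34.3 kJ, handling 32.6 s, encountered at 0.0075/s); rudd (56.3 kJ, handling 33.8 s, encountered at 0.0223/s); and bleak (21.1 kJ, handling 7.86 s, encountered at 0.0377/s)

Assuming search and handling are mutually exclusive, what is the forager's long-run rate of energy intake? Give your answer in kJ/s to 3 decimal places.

R = Σλ_iE_i / (1 + Σλ_ih_i)
Numerator: 0.0075×34.3 + 0.0223×56.3 + 0.0377×21.1 = 2.308
Denominator: 1 + 0.0075×32.6 + 0.0223×33.8 + 0.0377×7.86 = 2.295
R = 2.308/2.295 = 1.006 kJ/s

1.006 kJ/s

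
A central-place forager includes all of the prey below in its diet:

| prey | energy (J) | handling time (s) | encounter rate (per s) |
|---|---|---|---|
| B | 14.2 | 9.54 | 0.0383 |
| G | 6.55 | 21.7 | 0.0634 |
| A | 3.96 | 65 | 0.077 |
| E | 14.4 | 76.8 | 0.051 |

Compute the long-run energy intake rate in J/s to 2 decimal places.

0.17 J/s

Energy encountered per unit search time: 0.0383×14.2 + 0.0634×6.55 + 0.077×3.96 + 0.051×14.4 = 1.998 J/s.
Handling time per unit search time: 0.0383×9.54 + 0.0634×21.7 + 0.077×65 + 0.051×76.8 = 10.66.
Rate = 1.998/(1 + 10.66) = 0.1714 J/s.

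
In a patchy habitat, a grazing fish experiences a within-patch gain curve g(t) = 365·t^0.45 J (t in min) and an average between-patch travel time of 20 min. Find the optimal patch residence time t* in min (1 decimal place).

16.4 min

Maximise g(t)/(T+t): set derivative to zero → g'(t)(T+t) = g(t).
g'(t) = 0.45·365·t^-0.55. Setting 0.45·365·t^-0.55 = 365·t^0.45/(20+t) gives 0.45(20+t) = t, so 0.55·t = 0.45×20.
t* = 0.45×20/0.55 = 16.36 min.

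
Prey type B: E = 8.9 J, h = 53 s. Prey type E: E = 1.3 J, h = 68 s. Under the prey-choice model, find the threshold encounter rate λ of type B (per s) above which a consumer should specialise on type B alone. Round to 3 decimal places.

0.002 per s

Drop type E once their profitability E₂/h₂ falls below the rate achievable on type B alone: E₂/h₂ = λE₁/(1 + λh₁).
Solve for λ: λE₁h₂ = E₂(1 + λh₁) → λ(E₁h₂ − E₂h₁) = E₂ → λ = E₂/(E₁h₂ − E₂h₁).
λ = 1.3/(8.9×68 − 1.3×53) = 1.3/536.3 = 0.002424 per s.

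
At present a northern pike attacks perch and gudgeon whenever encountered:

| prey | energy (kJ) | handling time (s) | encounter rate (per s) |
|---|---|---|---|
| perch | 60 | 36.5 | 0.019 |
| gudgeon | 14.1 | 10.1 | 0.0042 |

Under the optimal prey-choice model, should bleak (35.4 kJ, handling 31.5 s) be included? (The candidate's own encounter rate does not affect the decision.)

On perch and gudgeon alone, R = ΣλE/(1+Σλh) = 1.199/1.736 = 0.6908 kJ/s.
Profitability of bleak: 35.4/31.5 = 1.124 kJ/s.
Since 1.124 > R, including bleak increases the long-run rate.

Yes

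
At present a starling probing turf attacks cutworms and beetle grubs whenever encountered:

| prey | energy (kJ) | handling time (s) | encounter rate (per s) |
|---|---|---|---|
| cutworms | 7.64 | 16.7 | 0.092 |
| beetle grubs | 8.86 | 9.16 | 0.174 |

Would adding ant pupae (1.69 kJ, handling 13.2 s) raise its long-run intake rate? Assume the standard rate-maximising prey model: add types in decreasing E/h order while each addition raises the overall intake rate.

Intake rate on the current diet: R = (0.092×7.64 + 0.174×8.86) / (1 + 0.092×16.7 + 0.174×9.16) = 2.245/4.13 = 0.5434 kJ/s.
Profitability of ant pupae: 1.69/13.2 = 0.128 kJ/s.
0.128 < 0.5434, so adding ant pupae would lower the average — exclude it.

No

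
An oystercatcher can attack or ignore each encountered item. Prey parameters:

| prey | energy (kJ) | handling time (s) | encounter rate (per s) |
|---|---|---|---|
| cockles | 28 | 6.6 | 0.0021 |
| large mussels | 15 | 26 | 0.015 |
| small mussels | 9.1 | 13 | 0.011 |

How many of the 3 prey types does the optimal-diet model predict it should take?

Profitabilities (E/h, kJ/s): cockles 4.24, small mussels 0.7, large mussels 0.577. Add prey in this order while the next type's profitability exceeds the intake rate on those already taken.
Rate on top 1: 0.058. small mussels: 0.7 > 0.058 → include.
Rate on top 2: 0.1374. large mussels: 0.577 > 0.1374 → include.
Optimal diet: cockles, small mussels, large mussels — 3 of 3 types.

3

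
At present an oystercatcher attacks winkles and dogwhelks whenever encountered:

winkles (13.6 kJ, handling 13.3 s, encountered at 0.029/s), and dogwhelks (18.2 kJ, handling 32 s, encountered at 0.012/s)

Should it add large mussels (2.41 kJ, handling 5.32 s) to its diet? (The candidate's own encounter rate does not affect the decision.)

Intake rate on the current diet: R = (0.029×13.6 + 0.012×18.2) / (1 + 0.029×13.3 + 0.012×32) = 0.6128/1.77 = 0.3463 kJ/s.
Profitability of large mussels: 2.41/5.32 = 0.453 kJ/s.
0.453 > 0.3463, so adding large mussels raises the average — include it.

Yes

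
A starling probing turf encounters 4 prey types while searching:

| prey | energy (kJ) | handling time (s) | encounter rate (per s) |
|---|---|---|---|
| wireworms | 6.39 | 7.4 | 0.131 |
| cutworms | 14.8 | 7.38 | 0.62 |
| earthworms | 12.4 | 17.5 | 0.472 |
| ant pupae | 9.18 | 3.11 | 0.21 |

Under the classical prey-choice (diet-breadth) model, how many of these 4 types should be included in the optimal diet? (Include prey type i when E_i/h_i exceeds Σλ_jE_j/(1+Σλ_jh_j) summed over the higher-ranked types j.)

2

Profitabilities (E/h, kJ/s): ant pupae 2.95, cutworms 2.01, wireworms 0.864, earthworms 0.709. Add prey in this order while the next type's profitability exceeds the intake rate on those already taken.
Rate on top 1: 1.166. cutworms: 2.01 > 1.166 → include.
Rate on top 2: 1.783. wireworms: 0.864 < 1.783 → exclude; stop.
Optimal diet: ant pupae, cutworms — 2 of 4 types.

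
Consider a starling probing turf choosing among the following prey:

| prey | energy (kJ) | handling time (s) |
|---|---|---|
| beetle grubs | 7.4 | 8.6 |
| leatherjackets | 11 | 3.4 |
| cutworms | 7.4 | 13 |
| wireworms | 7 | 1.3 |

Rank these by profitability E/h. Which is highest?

wireworms

Profitability E/h (kJ/s): beetle grubs = 7.4/8.6 = 0.86, leatherjackets = 11/3.4 = 3.24, cutworms = 7.4/13 = 0.569, wireworms = 7/1.3 = 5.38.
Ranked: wireworms > leatherjackets > beetle grubs > cutworms.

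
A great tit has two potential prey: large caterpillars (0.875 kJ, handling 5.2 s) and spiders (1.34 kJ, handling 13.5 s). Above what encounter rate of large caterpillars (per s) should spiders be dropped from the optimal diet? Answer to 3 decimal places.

Drop spiders once their profitability E₂/h₂ falls below the rate achievable on large caterpillars alone: E₂/h₂ = λE₁/(1 + λh₁).
Solve for λ: λE₁h₂ = E₂(1 + λh₁) → λ(E₁h₂ − E₂h₁) = E₂ → λ = E₂/(E₁h₂ − E₂h₁).
λ = 1.34/(0.875×13.5 − 1.34×5.2) = 1.34/4.844 = 0.2766 per s.

0.277 per s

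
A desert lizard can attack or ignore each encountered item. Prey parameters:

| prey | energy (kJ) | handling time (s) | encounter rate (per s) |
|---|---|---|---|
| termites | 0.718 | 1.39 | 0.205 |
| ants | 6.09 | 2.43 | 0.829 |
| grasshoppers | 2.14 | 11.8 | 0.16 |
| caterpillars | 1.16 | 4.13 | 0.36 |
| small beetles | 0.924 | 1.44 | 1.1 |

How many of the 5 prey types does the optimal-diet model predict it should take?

1

Profitabilities (E/h, kJ/s): ants 2.51, small beetles 0.642, termites 0.517, caterpillars 0.281, grasshoppers 0.181. Add prey in this order while the next type's profitability exceeds the intake rate on those already taken.
Rate on top 1: 1.675. small beetles: 0.642 < 1.675 → exclude; stop.
Optimal diet: ants — 1 of 5 types.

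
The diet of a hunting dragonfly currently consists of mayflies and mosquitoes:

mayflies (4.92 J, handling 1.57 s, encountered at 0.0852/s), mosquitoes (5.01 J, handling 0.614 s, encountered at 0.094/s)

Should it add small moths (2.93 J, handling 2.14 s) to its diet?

Current rate: (0.0852×4.92 + 0.094×5.01)/(1 + 0.0852×1.57 + 0.094×0.614) = 0.7471 J/s.
small moths: E/h = 2.93/2.14 = 1.369 J/s.
1.369 > 0.7471, so adding small moths raises the average — include it.

Yes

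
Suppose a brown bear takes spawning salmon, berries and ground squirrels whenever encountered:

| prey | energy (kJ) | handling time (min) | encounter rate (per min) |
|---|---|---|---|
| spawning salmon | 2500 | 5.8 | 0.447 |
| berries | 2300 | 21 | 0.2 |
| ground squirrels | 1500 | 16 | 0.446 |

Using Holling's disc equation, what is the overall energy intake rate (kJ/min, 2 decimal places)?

150.48 kJ/min

R = (0.447×2500 + 0.2×2300 + 0.446×1500) / (1 + 0.447×5.8 + 0.2×21 + 0.446×16) = 2246/14.93 = 150.5 kJ/min.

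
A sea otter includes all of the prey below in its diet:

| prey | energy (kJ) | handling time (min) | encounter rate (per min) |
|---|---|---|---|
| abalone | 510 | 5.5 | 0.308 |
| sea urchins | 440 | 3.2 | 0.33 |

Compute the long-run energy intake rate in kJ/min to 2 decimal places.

Energy encountered per unit search time: 0.308×510 + 0.33×440 = 302.3 kJ/min.
Handling time per unit search time: 0.308×5.5 + 0.33×3.2 = 2.75.
Rate = 302.3/(1 + 2.75) = 80.61 kJ/min.

80.61 kJ/min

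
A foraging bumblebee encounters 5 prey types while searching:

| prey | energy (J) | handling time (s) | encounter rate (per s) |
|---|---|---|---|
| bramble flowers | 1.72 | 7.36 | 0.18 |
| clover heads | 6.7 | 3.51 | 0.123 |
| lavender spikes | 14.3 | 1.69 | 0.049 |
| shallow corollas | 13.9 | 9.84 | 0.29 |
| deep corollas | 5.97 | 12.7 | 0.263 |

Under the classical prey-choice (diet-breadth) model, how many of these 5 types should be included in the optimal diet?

Profitabilities (E/h, J/s): lavender spikes 8.46, clover heads 1.91, shallow corollas 1.41, deep corollas 0.47, bramble flowers 0.234. Add prey in this order while the next type's profitability exceeds the intake rate on those already taken.
Rate on top 1: 0.6471. clover heads: 1.91 > 0.6471 → include.
Rate on top 2: 1.007. shallow corollas: 1.41 > 1.007 → include.
Rate on top 3: 1.272. deep corollas: 0.47 < 1.272 → exclude; stop.
Optimal diet: lavender spikes, clover heads, shallow corollas — 3 of 5 types.

3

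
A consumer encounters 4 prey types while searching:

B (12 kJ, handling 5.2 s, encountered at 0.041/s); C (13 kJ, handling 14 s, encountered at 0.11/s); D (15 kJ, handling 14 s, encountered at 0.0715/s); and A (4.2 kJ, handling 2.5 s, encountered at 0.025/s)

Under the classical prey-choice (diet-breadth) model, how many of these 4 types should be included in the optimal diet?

E/h in descending order: B 2.31, A 1.68, D 1.07, C 0.929 kJ/s. The optimal diet is the largest prefix of this list for which every included type satisfies E_i/h_i > R on the types above it.
Rate on top 1: 0.4055. A: 1.68 > 0.4055 → include.
Rate on top 2: 0.468. D: 1.07 > 0.468 → include.
Rate on top 3: 0.7333. C: 0.929 > 0.7333 → include.
Optimal diet: B, A, D, C — 4 of 4 types.

4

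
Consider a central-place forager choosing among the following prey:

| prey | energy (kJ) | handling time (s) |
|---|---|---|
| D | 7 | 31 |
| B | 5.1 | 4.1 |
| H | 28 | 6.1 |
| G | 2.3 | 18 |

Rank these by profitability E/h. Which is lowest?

Profitability E/h (kJ/s): D = 7/31 = 0.226, B = 5.1/4.1 = 1.24, H = 28/6.1 = 4.59, G = 2.3/18 = 0.128.
Ranked: H > B > D > G.

G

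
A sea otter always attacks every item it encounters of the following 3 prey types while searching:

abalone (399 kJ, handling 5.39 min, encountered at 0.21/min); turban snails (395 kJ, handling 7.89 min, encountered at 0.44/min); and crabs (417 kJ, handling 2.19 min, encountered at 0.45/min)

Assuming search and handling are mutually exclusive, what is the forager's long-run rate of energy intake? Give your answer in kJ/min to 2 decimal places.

R = (0.21×399 + 0.44×395 + 0.45×417) / (1 + 0.21×5.39 + 0.44×7.89 + 0.45×2.19) = 445.2/6.589 = 67.57 kJ/min.

67.57 kJ/min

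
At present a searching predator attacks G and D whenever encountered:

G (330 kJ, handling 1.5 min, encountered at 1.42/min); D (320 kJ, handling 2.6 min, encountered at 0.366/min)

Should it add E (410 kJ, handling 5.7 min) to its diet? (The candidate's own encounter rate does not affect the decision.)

No

Intake rate on the current diet: R = (1.42×330 + 0.366×320) / (1 + 1.42×1.5 + 0.366×2.6) = 585.7/4.082 = 143.5 kJ/min.
E: E/h = 410/5.7 = 71.93 kJ/min.
Since 71.93 < R, time spent handling E is better spent searching.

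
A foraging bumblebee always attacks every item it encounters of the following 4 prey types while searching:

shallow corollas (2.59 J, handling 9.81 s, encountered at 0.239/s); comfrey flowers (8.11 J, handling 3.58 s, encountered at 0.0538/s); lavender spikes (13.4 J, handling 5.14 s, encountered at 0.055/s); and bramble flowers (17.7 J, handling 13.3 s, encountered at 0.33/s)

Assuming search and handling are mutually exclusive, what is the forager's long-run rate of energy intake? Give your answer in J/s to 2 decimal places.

Energy encountered per unit search time: 0.239×2.59 + 0.0538×8.11 + 0.055×13.4 + 0.33×17.7 = 7.633 J/s.
Handling time per unit search time: 0.239×9.81 + 0.0538×3.58 + 0.055×5.14 + 0.33×13.3 = 7.209.
Rate = 7.633/(1 + 7.209) = 0.9299 J/s.

0.93 J/s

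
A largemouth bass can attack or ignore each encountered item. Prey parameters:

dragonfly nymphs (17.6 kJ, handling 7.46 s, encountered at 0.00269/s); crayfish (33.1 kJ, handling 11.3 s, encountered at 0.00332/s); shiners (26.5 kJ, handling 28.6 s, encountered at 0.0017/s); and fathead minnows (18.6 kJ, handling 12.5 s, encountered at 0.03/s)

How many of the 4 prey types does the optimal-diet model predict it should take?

4

E/h in descending order: crayfish 2.93, dragonfly nymphs 2.36, fathead minnows 1.49, shiners 0.927 kJ/s. The optimal diet is the largest prefix of this list for which every included type satisfies E_i/h_i > R on the types above it.
Rate on top 1: 0.1059. dragonfly nymphs: 2.36 > 0.1059 → include.
Rate on top 2: 0.1487. fathead minnows: 1.49 > 0.1487 → include.
Rate on top 3: 0.4993. shiners: 0.927 > 0.4993 → include.
Optimal diet: crayfish, dragonfly nymphs, fathead minnows, shiners — 4 of 4 types.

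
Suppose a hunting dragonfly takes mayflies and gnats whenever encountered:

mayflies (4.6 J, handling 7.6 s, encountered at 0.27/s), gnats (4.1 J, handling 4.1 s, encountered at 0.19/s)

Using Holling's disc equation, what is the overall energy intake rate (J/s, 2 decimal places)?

R = Σλ_iE_i / (1 + Σλ_ih_i)
Numerator: 0.27×4.6 + 0.19×4.1 = 2.021
Denominator: 1 + 0.27×7.6 + 0.19×4.1 = 3.831
R = 2.021/3.831 = 0.5275 J/s

0.53 J/s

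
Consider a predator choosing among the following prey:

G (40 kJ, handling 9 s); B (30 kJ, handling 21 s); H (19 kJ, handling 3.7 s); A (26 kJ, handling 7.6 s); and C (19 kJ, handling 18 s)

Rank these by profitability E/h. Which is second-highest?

G

In descending order of E/h:
H: 19/3.7 = 5.14 kJ/s
G: 40/9 = 4.44 kJ/s
A: 26/7.6 = 3.42 kJ/s
B: 30/21 = 1.43 kJ/s
C: 19/18 = 1.06 kJ/s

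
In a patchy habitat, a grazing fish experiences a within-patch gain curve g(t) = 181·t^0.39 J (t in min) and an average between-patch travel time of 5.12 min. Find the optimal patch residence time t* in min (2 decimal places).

3.27 min

By the marginal value theorem, leave when the instantaneous gain rate g'(t) equals the habitat-wide average g(t)/(T + t).
g'(t) = 0.39·181·t^-0.61. Setting 0.39·181·t^-0.61 = 181·t^0.39/(5.12+t) gives 0.39(5.12+t) = t, so 0.61·t = 0.39×5.12.
t* = 0.39×5.12/0.61 = 3.273 min.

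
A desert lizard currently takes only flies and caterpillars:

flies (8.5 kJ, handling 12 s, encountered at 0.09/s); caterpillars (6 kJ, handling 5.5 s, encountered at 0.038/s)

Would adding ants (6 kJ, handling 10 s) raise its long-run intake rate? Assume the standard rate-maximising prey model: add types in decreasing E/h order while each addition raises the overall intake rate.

Current rate: (0.09×8.5 + 0.038×6)/(1 + 0.09×12 + 0.038×5.5) = 0.4338 kJ/s.
ants: E/h = 6/10 = 0.6 kJ/s.
0.6 > 0.4338, so adding ants raises the average — include it.

Yes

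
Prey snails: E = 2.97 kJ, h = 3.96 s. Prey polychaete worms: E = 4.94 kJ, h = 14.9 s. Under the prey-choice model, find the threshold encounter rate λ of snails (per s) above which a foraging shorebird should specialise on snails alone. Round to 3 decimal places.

At the threshold, the rate on snails alone equals the profitability of polychaete worms: λ·2.97/(1 + λ·3.96) = 4.94/14.9 = 0.3315.
Rearranging, λ(2.97 − 0.3315×3.96) = 0.3315, so λ = 0.3315/1.657 = 0.2001 per s.

0.200 per s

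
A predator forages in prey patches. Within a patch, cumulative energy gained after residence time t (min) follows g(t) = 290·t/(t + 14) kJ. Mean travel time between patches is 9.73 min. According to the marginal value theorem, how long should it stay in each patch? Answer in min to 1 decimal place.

By the marginal value theorem, leave when the instantaneous gain rate g'(t) equals the habitat-wide average g(t)/(T + t).
g'(t) = 290·14/(t + 14)². Setting 290·14/(t+14)² = 290t/[(t+14)(9.73+t)] gives 14(9.73+t) = t(t+14), so t² = 14×9.73 = 136.2.
t* = √136.2 = 11.67 min.

11.7 min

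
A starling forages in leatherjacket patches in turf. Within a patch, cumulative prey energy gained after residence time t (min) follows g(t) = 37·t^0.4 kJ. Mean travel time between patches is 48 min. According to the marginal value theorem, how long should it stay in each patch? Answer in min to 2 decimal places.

32.00 min

By the marginal value theorem, leave when the instantaneous gain rate g'(t) equals the habitat-wide average g(t)/(T + t).
g'(t) = 0.4·37·t^-0.6. Setting 0.4·37·t^-0.6 = 37·t^0.4/(48+t) gives 0.4(48+t) = t, so 0.60·t = 0.4×48.
t* = 0.4×48/0.60 = 32 min.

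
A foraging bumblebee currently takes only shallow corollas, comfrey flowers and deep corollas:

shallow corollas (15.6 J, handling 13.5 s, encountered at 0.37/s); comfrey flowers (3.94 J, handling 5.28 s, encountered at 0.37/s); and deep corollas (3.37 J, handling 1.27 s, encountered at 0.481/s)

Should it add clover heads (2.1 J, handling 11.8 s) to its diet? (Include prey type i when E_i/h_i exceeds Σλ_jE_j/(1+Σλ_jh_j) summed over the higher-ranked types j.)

No

Current rate: (0.37×15.6 + 0.37×3.94 + 0.481×3.37)/(1 + 0.37×13.5 + 0.37×5.28 + 0.481×1.27) = 1.034 J/s.
clover heads: E/h = 2.1/11.8 = 0.178 J/s.
0.178 < 1.034, so adding clover heads would lower the average — exclude it.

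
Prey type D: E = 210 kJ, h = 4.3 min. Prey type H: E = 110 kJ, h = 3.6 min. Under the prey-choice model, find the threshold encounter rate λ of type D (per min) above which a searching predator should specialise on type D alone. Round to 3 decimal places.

0.389 per min

Drop type H once their profitability E₂/h₂ falls below the rate achievable on type D alone: E₂/h₂ = λE₁/(1 + λh₁).
Solve for λ: λE₁h₂ = E₂(1 + λh₁) → λ(E₁h₂ − E₂h₁) = E₂ → λ = E₂/(E₁h₂ − E₂h₁).
λ = 110/(210×3.6 − 110×4.3) = 110/283 = 0.3887 per min.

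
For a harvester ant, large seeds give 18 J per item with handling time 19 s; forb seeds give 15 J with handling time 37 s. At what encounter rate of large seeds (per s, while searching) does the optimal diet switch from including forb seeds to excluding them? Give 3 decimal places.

0.039 per s

At the threshold, the rate on large seeds alone equals the profitability of forb seeds: λ·18/(1 + λ·19) = 15/37 = 0.4054.
Rearranging, λ(18 − 0.4054×19) = 0.4054, so λ = 0.4054/10.3 = 0.03937 per s.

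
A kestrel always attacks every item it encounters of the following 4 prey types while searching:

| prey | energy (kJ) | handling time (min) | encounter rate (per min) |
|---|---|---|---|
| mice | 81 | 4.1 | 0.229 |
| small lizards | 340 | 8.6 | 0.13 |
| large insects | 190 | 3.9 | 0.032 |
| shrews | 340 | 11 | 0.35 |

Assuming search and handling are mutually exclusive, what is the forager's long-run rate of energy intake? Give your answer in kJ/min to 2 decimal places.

Energy encountered per unit search time: 0.229×81 + 0.13×340 + 0.032×190 + 0.35×340 = 187.8 kJ/min.
Handling time per unit search time: 0.229×4.1 + 0.13×8.6 + 0.032×3.9 + 0.35×11 = 6.032.
Rate = 187.8/(1 + 6.032) = 26.71 kJ/min.

26.71 kJ/min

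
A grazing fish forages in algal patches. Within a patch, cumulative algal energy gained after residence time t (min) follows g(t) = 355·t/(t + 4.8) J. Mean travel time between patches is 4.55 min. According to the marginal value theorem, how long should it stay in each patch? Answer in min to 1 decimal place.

4.7 min

Maximise g(t)/(T+t): set derivative to zero → g'(t)(T+t) = g(t).
g'(t) = 355·4.8/(t + 4.8)². Setting 355·4.8/(t+4.8)² = 355t/[(t+4.8)(4.55+t)] gives 4.8(4.55+t) = t(t+4.8), so t² = 4.8×4.55 = 21.84.
t* = √21.84 = 4.673 min.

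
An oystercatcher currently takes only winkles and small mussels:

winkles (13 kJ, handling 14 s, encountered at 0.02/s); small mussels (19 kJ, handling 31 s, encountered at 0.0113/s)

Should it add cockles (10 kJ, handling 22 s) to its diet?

Intake rate on the current diet: R = (0.02×13 + 0.0113×19) / (1 + 0.02×14 + 0.0113×31) = 0.4747/1.63 = 0.2912 kJ/s.
cockles: E/h = 10/22 = 0.4545 kJ/s.
Since 0.4545 > R, including cockles increases the long-run rate.

Yes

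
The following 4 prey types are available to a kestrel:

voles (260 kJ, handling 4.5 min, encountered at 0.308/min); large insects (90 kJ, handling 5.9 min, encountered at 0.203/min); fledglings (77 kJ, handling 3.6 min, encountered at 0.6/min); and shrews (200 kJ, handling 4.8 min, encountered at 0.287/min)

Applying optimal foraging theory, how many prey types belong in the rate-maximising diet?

2

Rank by E/h (kJ/min): voles 57.8, shrews 41.7, fledglings 21.4, large insects 15.3. Include each in turn until the next type's E/h falls below the running intake rate.
Rate on top 1: 33.56. shrews: 41.7 > 33.56 → include.
Rate on top 2: 36.53. fledglings: 21.4 < 36.53 → exclude; stop.
Optimal diet: voles, shrews — 2 of 4 types.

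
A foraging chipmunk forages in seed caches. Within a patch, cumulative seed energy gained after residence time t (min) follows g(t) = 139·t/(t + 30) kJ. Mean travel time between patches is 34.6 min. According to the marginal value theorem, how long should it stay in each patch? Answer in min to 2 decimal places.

By the marginal value theorem, leave when the instantaneous gain rate g'(t) equals the habitat-wide average g(t)/(T + t).
g'(t) = 139·30/(t + 30)². Setting 139·30/(t+30)² = 139t/[(t+30)(34.6+t)] gives 30(34.6+t) = t(t+30), so t² = 30×34.6 = 1038.
t* = √1038 = 32.22 min.

32.22 min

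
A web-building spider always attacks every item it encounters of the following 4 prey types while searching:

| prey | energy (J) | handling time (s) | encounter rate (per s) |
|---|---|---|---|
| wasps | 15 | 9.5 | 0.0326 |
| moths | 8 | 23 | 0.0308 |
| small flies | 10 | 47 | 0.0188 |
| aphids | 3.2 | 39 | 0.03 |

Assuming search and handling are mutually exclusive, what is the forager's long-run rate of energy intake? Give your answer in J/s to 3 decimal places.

R = (0.0326×15 + 0.0308×8 + 0.0188×10 + 0.03×3.2) / (1 + 0.0326×9.5 + 0.0308×23 + 0.0188×47 + 0.03×39) = 1.019/4.072 = 0.2504 J/s.

0.250 J/s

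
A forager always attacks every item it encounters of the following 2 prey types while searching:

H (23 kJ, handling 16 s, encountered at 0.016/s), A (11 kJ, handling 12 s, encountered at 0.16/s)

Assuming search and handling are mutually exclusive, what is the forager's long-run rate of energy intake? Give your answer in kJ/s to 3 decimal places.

Energy encountered per unit search time: 0.016×23 + 0.16×11 = 2.128 kJ/s.
Handling time per unit search time: 0.016×16 + 0.16×12 = 2.176.
Rate = 2.128/(1 + 2.176) = 0.67 kJ/s.

0.670 kJ/s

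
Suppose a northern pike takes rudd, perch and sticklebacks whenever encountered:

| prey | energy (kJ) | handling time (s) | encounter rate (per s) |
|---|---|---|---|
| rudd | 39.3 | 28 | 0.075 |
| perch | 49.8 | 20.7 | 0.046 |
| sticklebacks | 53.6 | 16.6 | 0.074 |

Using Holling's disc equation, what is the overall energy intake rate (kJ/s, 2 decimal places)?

R = Σλ_iE_i / (1 + Σλ_ih_i)
Numerator: 0.075×39.3 + 0.046×49.8 + 0.074×53.6 = 9.205
Denominator: 1 + 0.075×28 + 0.046×20.7 + 0.074×16.6 = 5.281
R = 9.205/5.281 = 1.743 kJ/s

1.74 kJ/s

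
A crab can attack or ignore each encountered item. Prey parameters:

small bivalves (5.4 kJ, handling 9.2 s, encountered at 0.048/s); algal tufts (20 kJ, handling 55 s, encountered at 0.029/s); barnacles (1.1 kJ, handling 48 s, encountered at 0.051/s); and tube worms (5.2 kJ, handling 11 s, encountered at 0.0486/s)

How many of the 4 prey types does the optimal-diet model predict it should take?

Rank by E/h (kJ/s): small bivalves 0.587, tube worms 0.473, algal tufts 0.364, barnacles 0.0229. Include each in turn until the next type's E/h falls below the running intake rate.
Rate on top 1: 0.1798. tube worms: 0.473 > 0.1798 → include.
Rate on top 2: 0.259. algal tufts: 0.364 > 0.259 → include.
Rate on top 3: 0.3058. barnacles: 0.0229 < 0.3058 → exclude; stop.
Optimal diet: small bivalves, tube worms, algal tufts — 3 of 4 types.

3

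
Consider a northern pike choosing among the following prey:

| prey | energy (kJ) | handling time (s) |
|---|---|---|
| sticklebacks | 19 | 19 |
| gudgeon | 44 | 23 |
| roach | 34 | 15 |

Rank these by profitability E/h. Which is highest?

roach

In descending order of E/h:
roach: 34/15 = 2.27 kJ/s
gudgeon: 44/23 = 1.91 kJ/s
sticklebacks: 19/19 = 1 kJ/s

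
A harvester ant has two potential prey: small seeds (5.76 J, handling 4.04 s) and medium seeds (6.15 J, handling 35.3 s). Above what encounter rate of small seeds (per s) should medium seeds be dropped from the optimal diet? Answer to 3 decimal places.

Drop medium seeds once their profitability E₂/h₂ falls below the rate achievable on small seeds alone: E₂/h₂ = λE₁/(1 + λh₁).
Solve for λ: λE₁h₂ = E₂(1 + λh₁) → λ(E₁h₂ − E₂h₁) = E₂ → λ = E₂/(E₁h₂ − E₂h₁).
λ = 6.15/(5.76×35.3 − 6.15×4.04) = 6.15/178.5 = 0.03446 per s.

0.034 per s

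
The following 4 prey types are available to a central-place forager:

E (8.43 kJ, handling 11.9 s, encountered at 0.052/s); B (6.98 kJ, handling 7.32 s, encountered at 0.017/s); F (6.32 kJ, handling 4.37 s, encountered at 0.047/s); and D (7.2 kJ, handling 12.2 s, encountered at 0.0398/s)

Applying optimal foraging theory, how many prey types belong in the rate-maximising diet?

4

E/h in descending order: F 1.45, B 0.954, E 0.708, D 0.59 kJ/s. The optimal diet is the largest prefix of this list for which every included type satisfies E_i/h_i > R on the types above it.
Rate on top 1: 0.2464. B: 0.954 > 0.2464 → include.
Rate on top 2: 0.3126. E: 0.708 > 0.3126 → include.
Rate on top 3: 0.4383. D: 0.59 > 0.4383 → include.
Optimal diet: F, B, E, D — 4 of 4 types.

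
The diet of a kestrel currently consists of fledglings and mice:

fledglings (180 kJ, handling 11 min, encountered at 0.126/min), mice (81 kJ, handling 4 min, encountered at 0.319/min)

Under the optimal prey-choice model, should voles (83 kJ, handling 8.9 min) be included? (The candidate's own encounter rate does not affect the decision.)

No

Intake rate on the current diet: R = (0.126×180 + 0.319×81) / (1 + 0.126×11 + 0.319×4) = 48.52/3.662 = 13.25 kJ/min.
voles: E/h = 83/8.9 = 9.326 kJ/min.
Since 9.326 < R, time spent handling voles is better spent searching.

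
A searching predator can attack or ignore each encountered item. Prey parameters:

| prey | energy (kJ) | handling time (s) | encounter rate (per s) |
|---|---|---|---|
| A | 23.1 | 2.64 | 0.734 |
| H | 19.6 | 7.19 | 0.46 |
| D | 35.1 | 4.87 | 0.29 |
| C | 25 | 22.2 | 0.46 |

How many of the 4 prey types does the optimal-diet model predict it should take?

Rank by E/h (kJ/s): A 8.75, D 7.21, H 2.73, C 1.13. Include each in turn until the next type's E/h falls below the running intake rate.
Rate on top 1: 5.772. D: 7.21 > 5.772 → include.
Rate on top 2: 6.238. H: 2.73 < 6.238 → exclude; stop.
Optimal diet: A, D — 2 of 4 types.

2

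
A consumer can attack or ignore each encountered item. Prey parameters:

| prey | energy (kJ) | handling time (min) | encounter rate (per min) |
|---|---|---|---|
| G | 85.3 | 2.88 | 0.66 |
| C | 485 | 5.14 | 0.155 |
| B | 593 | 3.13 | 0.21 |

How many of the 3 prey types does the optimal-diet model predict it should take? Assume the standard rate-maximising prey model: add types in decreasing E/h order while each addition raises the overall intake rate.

2

Profitabilities (E/h, kJ/min): B 189, C 94.4, G 29.6. Add prey in this order while the next type's profitability exceeds the intake rate on those already taken.
Rate on top 1: 75.14. C: 94.4 > 75.14 → include.
Rate on top 2: 81.38. G: 29.6 < 81.38 → exclude; stop.
Optimal diet: B, C — 2 of 3 types.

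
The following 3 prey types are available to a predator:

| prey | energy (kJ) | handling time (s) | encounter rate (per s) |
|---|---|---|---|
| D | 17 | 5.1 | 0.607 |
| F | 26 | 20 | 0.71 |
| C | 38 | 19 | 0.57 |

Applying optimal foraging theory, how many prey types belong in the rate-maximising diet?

1

E/h in descending order: D 3.33, C 2, F 1.3 kJ/s. The optimal diet is the largest prefix of this list for which every included type satisfies E_i/h_i > R on the types above it.
Rate on top 1: 2.519. C: 2 < 2.519 → exclude; stop.
Optimal diet: D — 1 of 3 types.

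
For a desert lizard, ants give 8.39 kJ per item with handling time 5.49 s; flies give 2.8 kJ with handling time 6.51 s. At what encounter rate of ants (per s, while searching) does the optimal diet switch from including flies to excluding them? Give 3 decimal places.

0.071 per s

The zero-one rule: include flies iff E₂/h₂ > λE₁/(1+λh₁). Equality gives the switch point.
λE₁h₂ = E₂ + λE₂h₁ ⇒ λ = E₂/(E₁h₂ − E₂h₁) = 2.8/(54.62 − 15.37) = 0.07134 per s.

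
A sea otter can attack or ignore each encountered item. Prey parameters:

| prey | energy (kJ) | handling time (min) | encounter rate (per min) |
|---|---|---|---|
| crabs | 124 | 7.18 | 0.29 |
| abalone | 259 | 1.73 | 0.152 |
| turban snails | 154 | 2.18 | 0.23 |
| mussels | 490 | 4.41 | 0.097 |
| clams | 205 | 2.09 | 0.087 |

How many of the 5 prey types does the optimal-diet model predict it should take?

E/h in descending order: abalone 150, mussels 111, clams 98.1, turban snails 70.6, crabs 17.3 kJ/min. The optimal diet is the largest prefix of this list for which every included type satisfies E_i/h_i > R on the types above it.
Rate on top 1: 31.17. mussels: 111 > 31.17 → include.
Rate on top 2: 51.4. clams: 98.1 > 51.4 → include.
Rate on top 3: 55.93. turban snails: 70.6 > 55.93 → include.
Rate on top 4: 59.04. crabs: 17.3 < 59.04 → exclude; stop.
Optimal diet: abalone, mussels, clams, turban snails — 4 of 5 types.

4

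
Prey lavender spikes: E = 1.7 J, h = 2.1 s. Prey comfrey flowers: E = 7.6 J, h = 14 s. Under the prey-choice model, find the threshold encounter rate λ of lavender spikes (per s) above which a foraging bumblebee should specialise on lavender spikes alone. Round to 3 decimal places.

0.969 per s

Drop comfrey flowers once their profitability E₂/h₂ falls below the rate achievable on lavender spikes alone: E₂/h₂ = λE₁/(1 + λh₁).
Solve for λ: λE₁h₂ = E₂(1 + λh₁) → λ(E₁h₂ − E₂h₁) = E₂ → λ = E₂/(E₁h₂ − E₂h₁).
λ = 7.6/(1.7×14 − 7.6×2.1) = 7.6/7.84 = 0.9694 per s.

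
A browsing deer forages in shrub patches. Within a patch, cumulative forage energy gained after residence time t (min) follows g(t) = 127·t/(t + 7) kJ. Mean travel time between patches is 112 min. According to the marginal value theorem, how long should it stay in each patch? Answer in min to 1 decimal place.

28.0 min

Maximise g(t)/(T+t): set derivative to zero → g'(t)(T+t) = g(t).
g'(t) = 127·7/(t + 7)². Setting 127·7/(t+7)² = 127t/[(t+7)(112+t)] gives 7(112+t) = t(t+7), so t² = 7×112 = 784.
t* = √784 = 28 min.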